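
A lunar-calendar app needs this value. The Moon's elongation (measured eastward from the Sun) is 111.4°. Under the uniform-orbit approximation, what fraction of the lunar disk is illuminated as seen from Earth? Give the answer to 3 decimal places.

0.682

Half-versine of 111.4°: (1 − (-0.365))/2 = 0.682.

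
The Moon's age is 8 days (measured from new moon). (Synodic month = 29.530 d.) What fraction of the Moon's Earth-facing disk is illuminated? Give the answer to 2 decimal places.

Elongation θ = 360° × 8/29.530 ≈ 97.5°.
Illuminated fraction = (1 − cos 97.5°)/2 = (1 − (-0.131))/2 ≈ 0.566.

0.57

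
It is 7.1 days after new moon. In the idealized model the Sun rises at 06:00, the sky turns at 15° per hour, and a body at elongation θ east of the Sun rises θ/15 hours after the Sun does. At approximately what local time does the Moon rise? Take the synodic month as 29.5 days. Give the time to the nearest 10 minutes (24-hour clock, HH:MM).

The Moon has covered 7.1/29.5 of its cycle, so θ ≈ 360° × 7.1/29.5 = 86.6°.
Delay after the Sun = 86.6° / (15°/h) ≈ 5.78 h.
06:00 + 5.776 h ≈ 11:47 → 11:50 to the nearest ten minutes.

11:50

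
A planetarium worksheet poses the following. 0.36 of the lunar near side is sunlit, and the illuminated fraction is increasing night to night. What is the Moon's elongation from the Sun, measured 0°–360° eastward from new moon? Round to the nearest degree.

74°

Invert f = (1 − cos θ)/2 to get cos θ = 1 − 2(0.36) = 0.280, hence θ₀ = arccos 0.280 = 73.7°.
The Moon is waxing (0°–180°), so θ = 73.7° directly.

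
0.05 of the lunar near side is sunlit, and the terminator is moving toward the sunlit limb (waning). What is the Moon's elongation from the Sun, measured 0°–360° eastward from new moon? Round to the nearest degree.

From f = (1 − cos θ)/2: cos θ = 1 − 2×0.05 = 0.900; arccos → 25.8°.
Since the Moon is past full (waning), take the reflex angle: θ = 360° − 25.8° = 334.2°.

334°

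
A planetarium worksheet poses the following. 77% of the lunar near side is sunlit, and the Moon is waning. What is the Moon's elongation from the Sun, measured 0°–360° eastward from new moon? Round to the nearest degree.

237°

Invert f = (1 − cos θ)/2 to get cos θ = 1 − 2(0.77) = -0.540, hence θ₀ = arccos -0.540 = 122.7°.
Since the Moon is past full (waning), take the reflex angle: θ = 360° − 122.7° = 237.3°.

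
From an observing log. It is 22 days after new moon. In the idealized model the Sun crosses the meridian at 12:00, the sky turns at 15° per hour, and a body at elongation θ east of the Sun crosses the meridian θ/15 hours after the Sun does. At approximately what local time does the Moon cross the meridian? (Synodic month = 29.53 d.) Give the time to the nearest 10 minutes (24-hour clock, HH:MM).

Elongation θ = 360° × 22/29.53 ≈ 268.2°.
Delay after the Sun = 268.2° / (15°/h) ≈ 17.88 h.
12:00 + 17.880 h ≈ 05:53 → 05:50 to the nearest ten minutes.

05:50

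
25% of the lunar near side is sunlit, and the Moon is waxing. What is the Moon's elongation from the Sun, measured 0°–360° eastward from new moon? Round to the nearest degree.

cos θ = 1 − 2f = 0.500, giving a principal value of 60.0°.
The Moon is waxing (0°–180°), so θ = 60.0° directly.

60°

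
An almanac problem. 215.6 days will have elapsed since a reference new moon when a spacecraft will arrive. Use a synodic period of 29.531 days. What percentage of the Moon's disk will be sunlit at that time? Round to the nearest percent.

66%

215.6/29.531 = 7.301 lunations, so 7 complete cycles and 8.88 d into the next.
Elongation θ = 360° × 8.88/29.531 ≈ 108.3°.
Illuminated fraction = (1 − cos 108.3°)/2 = (1 − (-0.314))/2 ≈ 0.657, so 66%.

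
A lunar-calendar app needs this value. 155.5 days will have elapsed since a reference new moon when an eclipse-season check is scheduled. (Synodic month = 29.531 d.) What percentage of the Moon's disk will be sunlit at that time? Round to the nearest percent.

55%

Reduce mod P: 155.5 − 5×29.531 = 7.84 d into the current lunation.
Phase angle: θ = 360°·(7.84 d)/(29.531 d) = 95.6°.
cos 95.6° = (-0.098), so f = (1 − (-0.098))/2 = 0.549, so 55%.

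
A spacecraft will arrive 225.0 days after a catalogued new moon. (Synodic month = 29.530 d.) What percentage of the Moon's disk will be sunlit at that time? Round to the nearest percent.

225.0/29.530 = 7.619 lunations, so 7 complete cycles and 18.29 d into the next.
The Moon has covered 18.29/29.530 of its cycle, so θ ≈ 360° × 18.29/29.530 = 223.0°.
Illuminated fraction = (1 − cos 223.0°)/2 = (1 − (-0.732))/2 ≈ 0.866, so 87%.

87%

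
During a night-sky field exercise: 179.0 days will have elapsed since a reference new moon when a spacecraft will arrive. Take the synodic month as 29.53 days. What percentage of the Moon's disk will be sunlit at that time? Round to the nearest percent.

4%

179.0 d spans 6 complete synodic months (6 × 29.53 = 177.18 d) plus 1.82 d.
Phase angle: θ = 360°·(1.82 d)/(29.53 d) = 22.2°.
With cos θ = 0.926, the lit fraction is (1 − 0.926)/2 ≈ 0.037, so 4%.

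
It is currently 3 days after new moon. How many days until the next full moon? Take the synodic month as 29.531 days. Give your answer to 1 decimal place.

Full moon is 0.5 of the way through the cycle: age 0.5 × 29.531 = 14.765 d.
That is 14.765 − 3 = 11.765 days ahead.

11.8 days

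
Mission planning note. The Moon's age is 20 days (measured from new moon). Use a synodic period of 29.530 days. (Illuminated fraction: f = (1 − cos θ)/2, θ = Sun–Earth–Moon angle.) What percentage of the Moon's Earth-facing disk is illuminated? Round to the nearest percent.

72%

Phase angle: θ = 360°·(20 d)/(29.530 d) = 243.8°.
With cos θ = (-0.441), the lit fraction is (1 − (-0.441))/2 ≈ 0.721, so 72%.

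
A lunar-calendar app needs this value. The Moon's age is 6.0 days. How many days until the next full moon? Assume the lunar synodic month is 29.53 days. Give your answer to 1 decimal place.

8.8 days

Full moon is 0.5 of the way through the cycle: age 0.5 × 29.53 = 14.765 d.
That is 14.765 − 6.0 = 8.765 days ahead.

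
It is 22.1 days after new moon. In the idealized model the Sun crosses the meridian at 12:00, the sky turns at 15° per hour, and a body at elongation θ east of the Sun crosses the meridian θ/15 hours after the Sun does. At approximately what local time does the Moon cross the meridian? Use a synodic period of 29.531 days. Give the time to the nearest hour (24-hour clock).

Phase angle: θ = 360°·(22.1 d)/(29.531 d) = 269.4°.
The Moon trails the Sun by θ/15 = 269.4/15 ≈ 17.96 hours.
12:00 + 17.96 h ≈ 05:58 → 06:00 to the nearest hour.

06:00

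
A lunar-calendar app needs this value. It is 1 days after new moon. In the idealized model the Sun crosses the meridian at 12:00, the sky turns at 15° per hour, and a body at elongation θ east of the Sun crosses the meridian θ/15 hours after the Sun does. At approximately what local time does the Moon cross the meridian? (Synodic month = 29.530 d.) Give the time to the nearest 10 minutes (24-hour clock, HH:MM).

Elongation θ = 360° × 1/29.530 ≈ 12.2°.
The Moon trails the Sun by θ/15 = 12.2/15 ≈ 0.81 hours.
12:00 + 0.813 h ≈ 12:49 → 12:50 to the nearest ten minutes.

12:50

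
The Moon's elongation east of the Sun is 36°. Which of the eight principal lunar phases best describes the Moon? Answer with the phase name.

waxing crescent

36° lies in the waxing crescent sector of the 8-phase cycle.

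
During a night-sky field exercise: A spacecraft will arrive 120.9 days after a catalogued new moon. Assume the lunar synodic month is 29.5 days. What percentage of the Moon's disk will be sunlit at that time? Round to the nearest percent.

9%

Reduce mod P: 120.9 − 4×29.5 = 2.90 d into the current lunation.
Elongation θ = 360° × 2.90/29.5 ≈ 35.4°.
cos 35.4° = 0.815, so f = (1 − 0.815)/2 = 0.092, so 9%.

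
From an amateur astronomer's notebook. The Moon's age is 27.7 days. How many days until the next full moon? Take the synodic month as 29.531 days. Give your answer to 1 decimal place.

Full moon is 0.5 of the way through the cycle: age 0.5 × 29.531 = 14.765 d.
This lunation's full moon (14.765 d) has passed, so add one period: 44.296 − 27.7 = 16.596 days.

16.6 days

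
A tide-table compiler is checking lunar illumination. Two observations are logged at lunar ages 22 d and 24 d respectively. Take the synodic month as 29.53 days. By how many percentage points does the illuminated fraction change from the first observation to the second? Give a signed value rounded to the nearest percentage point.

First observation: θ = 360°·22/29.53 = 268.2°, so f = 0.516.
Second observation: θ = 292.6°, f = 0.308.
Δf = 0.308 − 0.516 = -0.208, i.e. -21 pp.

-21 pp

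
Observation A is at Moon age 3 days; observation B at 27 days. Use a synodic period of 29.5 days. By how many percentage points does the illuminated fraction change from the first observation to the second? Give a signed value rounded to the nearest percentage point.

θ₁ = 360° × 3/29.5 = 36.6°, f₁ = (1 − cos θ₁)/2 = 0.099.
θ₂ = 360° × 27/29.5 = 329.5°, f₂ = (1 − cos θ₂)/2 = 0.069.
Change = f₂ − f₁ = -0.029 → -3 percentage points.

-3 pp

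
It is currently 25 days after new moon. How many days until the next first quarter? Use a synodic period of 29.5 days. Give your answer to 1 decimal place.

11.9 days

First quarter is 0.25 of the way through the cycle: age 0.25 × 29.5 = 7.375 d.
This lunation's first quarter (7.375 d) has passed, so add one period: 36.875 − 25 = 11.875 days.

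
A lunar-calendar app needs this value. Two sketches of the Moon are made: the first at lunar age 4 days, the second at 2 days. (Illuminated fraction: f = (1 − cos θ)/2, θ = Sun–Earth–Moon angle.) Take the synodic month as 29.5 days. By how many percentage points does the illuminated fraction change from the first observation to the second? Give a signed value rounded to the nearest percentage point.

θ₁ = 360° × 4/29.5 = 48.8°, f₁ = (1 − cos θ₁)/2 = 0.171.
θ₂ = 360° × 2/29.5 = 24.4°, f₂ = (1 − cos θ₂)/2 = 0.045.
Change = f₂ − f₁ = -0.126 → -13 percentage points.

-13 percentage points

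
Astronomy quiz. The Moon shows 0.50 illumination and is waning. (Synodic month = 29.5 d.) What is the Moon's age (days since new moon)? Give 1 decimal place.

22.1 days

Invert f = (1 − cos θ)/2 to get cos θ = 1 − 2(0.50) = 0.000, hence θ₀ = arccos 0.000 = 90.0°.
Since the Moon is past full (waning), take the reflex angle: θ = 360° − 90.0° = 270.0°.
That fraction of the synodic month is 270.0/360 × 29.5 d ≈ 22.12 d.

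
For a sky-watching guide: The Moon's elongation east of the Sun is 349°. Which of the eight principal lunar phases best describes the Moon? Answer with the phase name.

new moon

349° lies in the new moon sector of the 8-phase cycle.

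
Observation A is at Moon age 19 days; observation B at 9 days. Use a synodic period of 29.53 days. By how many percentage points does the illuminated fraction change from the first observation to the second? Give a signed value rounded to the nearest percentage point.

First observation: θ = 360°·19/29.53 = 231.6°, so f = 0.810.
Second observation: θ = 109.7°, f = 0.669.
Δf = 0.669 − 0.810 = -0.142, i.e. -14 pp.

-14 percentage points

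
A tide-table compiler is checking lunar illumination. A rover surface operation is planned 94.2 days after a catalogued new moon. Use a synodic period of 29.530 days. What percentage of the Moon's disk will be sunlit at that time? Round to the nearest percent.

32%

94.2/29.530 = 3.190 lunations, so 3 complete cycles and 5.61 d into the next.
The Moon has covered 5.61/29.530 of its cycle, so θ ≈ 360° × 5.61/29.530 = 68.4°.
cos 68.4° = 0.368, so f = (1 − 0.368)/2 = 0.316, so 32%.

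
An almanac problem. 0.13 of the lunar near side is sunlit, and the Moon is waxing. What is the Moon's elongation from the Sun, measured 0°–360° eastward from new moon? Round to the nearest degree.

42°

Invert f = (1 − cos θ)/2 to get cos θ = 1 − 2(0.13) = 0.740, hence θ₀ = arccos 0.740 = 42.3°.
Before full moon the principal value applies: θ = 42.3°.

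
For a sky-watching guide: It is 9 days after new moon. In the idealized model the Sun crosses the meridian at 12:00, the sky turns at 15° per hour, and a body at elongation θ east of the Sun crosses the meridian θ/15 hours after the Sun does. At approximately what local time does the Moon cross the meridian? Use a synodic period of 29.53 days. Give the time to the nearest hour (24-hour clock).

The Moon has covered 9/29.53 of its cycle, so θ ≈ 360° × 9/29.53 = 109.7°.
At 15° of sky rotation per hour, 109.7° corresponds to a 7.31 h lag.
12:00 + 7.31 h ≈ 19:19 → 19:00 to the nearest hour.

19:00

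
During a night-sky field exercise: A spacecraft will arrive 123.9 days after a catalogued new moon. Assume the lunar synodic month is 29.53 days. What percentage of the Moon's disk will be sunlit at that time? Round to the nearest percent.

Reduce mod P: 123.9 − 4×29.53 = 5.78 d into the current lunation.
The Moon has covered 5.78/29.53 of its cycle, so θ ≈ 360° × 5.78/29.53 = 70.5°.
Illuminated fraction = (1 − cos 70.5°)/2 = (1 − 0.334)/2 ≈ 0.333, so 33%.

33%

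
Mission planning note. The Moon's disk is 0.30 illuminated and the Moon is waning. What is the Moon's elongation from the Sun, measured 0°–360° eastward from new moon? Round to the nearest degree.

294°

Invert f = (1 − cos θ)/2 to get cos θ = 1 − 2(0.30) = 0.400, hence θ₀ = arccos 0.400 = 66.4°.
A waning Moon lies in 180°–360°, so θ = 360° − 66.4° = 293.6°.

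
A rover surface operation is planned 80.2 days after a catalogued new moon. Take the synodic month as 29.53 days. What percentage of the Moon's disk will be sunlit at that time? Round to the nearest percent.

80.2/29.53 = 2.716 lunations, so 2 complete cycles and 21.14 d into the next.
Elongation θ = 360° × 21.14/29.53 ≈ 257.7°.
Illuminated fraction = (1 − cos 257.7°)/2 = (1 − (-0.213))/2 ≈ 0.606, so 61%.

61%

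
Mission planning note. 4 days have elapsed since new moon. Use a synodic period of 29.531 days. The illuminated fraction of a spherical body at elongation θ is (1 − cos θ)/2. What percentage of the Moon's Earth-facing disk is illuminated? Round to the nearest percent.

The Moon has covered 4/29.531 of its cycle, so θ ≈ 360° × 4/29.531 = 48.8°.
With cos θ = 0.659, the lit fraction is (1 − 0.659)/2 ≈ 0.170, so 17%.

17%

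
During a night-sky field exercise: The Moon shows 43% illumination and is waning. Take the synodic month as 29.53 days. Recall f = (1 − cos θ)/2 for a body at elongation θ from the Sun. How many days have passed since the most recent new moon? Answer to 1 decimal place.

Invert f = (1 − cos θ)/2 to get cos θ = 1 − 2(0.43) = 0.140, hence θ₀ = arccos 0.140 = 82.0°.
Since the Moon is past full (waning), take the reflex angle: θ = 360° − 82.0° = 278.0°.
At 360°/29.53 d per day, 278.0° corresponds to 22.81 days.

22.8 days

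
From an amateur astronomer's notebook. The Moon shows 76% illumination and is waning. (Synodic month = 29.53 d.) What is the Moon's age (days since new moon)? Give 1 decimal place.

19.6 days

Invert f = (1 − cos θ)/2 to get cos θ = 1 − 2(0.76) = -0.520, hence θ₀ = arccos -0.520 = 121.3°.
Waning ⇒ past full, so θ = 360° − 121.3° = 238.7°.
At 360°/29.53 d per day, 238.7° corresponds to 19.58 days.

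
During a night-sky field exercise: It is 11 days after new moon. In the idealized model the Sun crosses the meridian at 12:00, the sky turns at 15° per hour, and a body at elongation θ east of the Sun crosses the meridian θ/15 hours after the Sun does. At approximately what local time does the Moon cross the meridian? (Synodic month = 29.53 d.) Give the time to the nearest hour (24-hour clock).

21:00

Elongation θ = 360° × 11/29.53 ≈ 134.1°.
Delay after the Sun = 134.1° / (15°/h) ≈ 8.94 h.
12:00 + 8.94 h ≈ 20:56 → 21:00 to the nearest hour.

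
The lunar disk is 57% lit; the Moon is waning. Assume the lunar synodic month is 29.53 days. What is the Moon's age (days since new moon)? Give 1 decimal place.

21.5 days

cos θ = 1 − 2f = -0.140, giving a principal value of 98.0°.
A waning Moon lies in 180°–360°, so θ = 360° − 98.0° = 262.0°.
Age = 29.53 × 262.0°/360° ≈ 21.49 days.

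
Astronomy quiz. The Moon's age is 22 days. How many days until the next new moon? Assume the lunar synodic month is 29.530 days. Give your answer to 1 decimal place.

7.5 days

One full lunation from the last new moon is 29.530 d; remaining = 29.530 − 22 = 7.530 d.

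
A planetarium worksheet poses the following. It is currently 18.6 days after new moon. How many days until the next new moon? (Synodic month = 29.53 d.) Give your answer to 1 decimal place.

10.9 days

One full lunation from the last new moon is 29.53 d; remaining = 29.53 − 18.6 = 10.930 d.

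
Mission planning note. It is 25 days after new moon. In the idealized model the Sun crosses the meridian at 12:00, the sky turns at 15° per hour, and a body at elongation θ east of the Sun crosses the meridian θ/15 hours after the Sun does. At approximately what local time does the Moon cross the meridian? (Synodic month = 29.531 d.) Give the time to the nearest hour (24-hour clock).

Elongation θ = 360° × 25/29.531 ≈ 304.8°.
The Moon trails the Sun by θ/15 = 304.8/15 ≈ 20.32 hours.
12:00 + 20.32 h ≈ 08:19 → 08:00 to the nearest hour.

08:00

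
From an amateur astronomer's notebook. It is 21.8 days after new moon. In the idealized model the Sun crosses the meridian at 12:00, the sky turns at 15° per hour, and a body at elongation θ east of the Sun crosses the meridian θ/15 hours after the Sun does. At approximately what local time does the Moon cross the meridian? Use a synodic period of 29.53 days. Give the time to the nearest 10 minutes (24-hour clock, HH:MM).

05:40

Phase angle: θ = 360°·(21.8 d)/(29.53 d) = 265.8°.
The Moon trails the Sun by θ/15 = 265.8/15 ≈ 17.72 hours.
12:00 + 17.718 h ≈ 05:43 → 05:40 to the nearest ten minutes.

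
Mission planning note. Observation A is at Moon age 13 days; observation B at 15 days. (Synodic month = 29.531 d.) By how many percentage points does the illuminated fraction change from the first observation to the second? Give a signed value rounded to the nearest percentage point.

θ₁ = 360° × 13/29.531 = 158.5°, f₁ = (1 − cos θ₁)/2 = 0.965.
θ₂ = 360° × 15/29.531 = 182.9°, f₂ = (1 − cos θ₂)/2 = 0.999.
Change = f₂ − f₁ = +0.034 → +3 percentage points.

+3 percentage points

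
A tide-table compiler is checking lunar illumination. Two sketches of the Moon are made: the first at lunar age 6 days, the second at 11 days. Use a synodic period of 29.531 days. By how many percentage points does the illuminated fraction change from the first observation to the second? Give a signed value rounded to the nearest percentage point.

First observation: θ = 360°·6/29.531 = 73.1°, so f = 0.355.
Second observation: θ = 134.1°, f = 0.848.
Δf = 0.848 − 0.355 = +0.493, i.e. +49 pp.

+49 percentage points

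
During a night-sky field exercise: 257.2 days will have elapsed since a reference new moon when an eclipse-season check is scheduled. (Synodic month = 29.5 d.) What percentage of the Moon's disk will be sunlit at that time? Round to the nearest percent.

257.2/29.5 = 8.719 lunations, so 8 complete cycles and 21.20 d into the next.
Phase angle: θ = 360°·(21.20 d)/(29.5 d) = 258.7°.
With cos θ = (-0.196), the lit fraction is (1 − (-0.196))/2 ≈ 0.598, so 60%.

60%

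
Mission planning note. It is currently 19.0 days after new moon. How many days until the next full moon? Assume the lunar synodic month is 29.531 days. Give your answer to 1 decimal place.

25.3 days

Full moon is 0.5 of the way through the cycle: age 0.5 × 29.531 = 14.765 d.
Already past this cycle's full moon; the next is at 14.765 + 29.531 = 44.296 d, so 44.296 − 19.0 = 25.296 days.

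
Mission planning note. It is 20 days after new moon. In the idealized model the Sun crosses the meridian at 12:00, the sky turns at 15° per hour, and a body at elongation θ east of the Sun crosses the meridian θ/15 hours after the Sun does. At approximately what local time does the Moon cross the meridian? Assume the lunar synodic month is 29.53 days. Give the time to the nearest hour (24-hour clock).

04:00

Elongation θ = 360° × 20/29.53 ≈ 243.8°.
At 15° of sky rotation per hour, 243.8° corresponds to a 16.25 h lag.
12:00 + 16.25 h ≈ 04:15 → 04:00 to the nearest hour.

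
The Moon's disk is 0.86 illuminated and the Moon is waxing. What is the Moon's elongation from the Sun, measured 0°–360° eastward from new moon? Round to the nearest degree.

136°

Invert f = (1 − cos θ)/2 to get cos θ = 1 − 2(0.86) = -0.720, hence θ₀ = arccos -0.720 = 136.1°.
Before full moon the principal value applies: θ = 136.1°.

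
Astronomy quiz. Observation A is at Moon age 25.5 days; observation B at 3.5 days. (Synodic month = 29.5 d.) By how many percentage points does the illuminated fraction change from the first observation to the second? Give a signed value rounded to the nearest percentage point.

-4 pp

θ₁ = 360° × 25.5/29.5 = 311.2°, f₁ = (1 − cos θ₁)/2 = 0.171.
θ₂ = 360° × 3.5/29.5 = 42.7°, f₂ = (1 − cos θ₂)/2 = 0.133.
Change = f₂ − f₁ = -0.038 → -4 percentage points.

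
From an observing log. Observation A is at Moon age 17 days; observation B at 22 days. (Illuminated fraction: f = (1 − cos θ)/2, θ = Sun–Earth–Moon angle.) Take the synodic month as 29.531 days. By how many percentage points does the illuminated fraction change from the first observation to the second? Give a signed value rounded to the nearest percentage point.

-43 pp

First observation: θ = 360°·17/29.531 = 207.2°, so f = 0.945.
Second observation: θ = 268.2°, f = 0.516.
Δf = 0.516 − 0.945 = -0.429, i.e. -43 pp.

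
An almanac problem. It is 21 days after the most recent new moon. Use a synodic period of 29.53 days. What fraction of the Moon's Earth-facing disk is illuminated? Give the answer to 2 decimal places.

0.62

Phase angle: θ = 360°·(21 d)/(29.53 d) = 256.0°.
Illuminated fraction = (1 − cos 256.0°)/2 = (1 − (-0.242))/2 ≈ 0.621.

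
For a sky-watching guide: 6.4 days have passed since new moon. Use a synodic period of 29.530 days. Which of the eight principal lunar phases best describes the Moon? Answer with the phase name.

first quarter

θ ≈ 360° × 6.4/29.530 = 78°, which falls in the first quarter sector.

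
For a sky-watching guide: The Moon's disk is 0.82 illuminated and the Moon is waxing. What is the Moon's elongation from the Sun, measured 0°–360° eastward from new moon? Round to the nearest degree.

Invert f = (1 − cos θ)/2 to get cos θ = 1 − 2(0.82) = -0.640, hence θ₀ = arccos -0.640 = 129.8°.
Before full moon the principal value applies: θ = 129.8°.

130°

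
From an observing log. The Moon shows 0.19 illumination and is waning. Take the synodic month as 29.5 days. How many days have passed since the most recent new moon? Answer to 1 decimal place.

25.3 days

Invert f = (1 − cos θ)/2 to get cos θ = 1 − 2(0.19) = 0.620, hence θ₀ = arccos 0.620 = 51.7°.
A waning Moon lies in 180°–360°, so θ = 360° − 51.7° = 308.3°.
Age = 29.5 × 308.3°/360° ≈ 25.26 days.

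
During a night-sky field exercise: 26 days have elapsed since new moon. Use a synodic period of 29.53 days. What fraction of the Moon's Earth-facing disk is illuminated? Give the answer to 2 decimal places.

0.13

The Moon has covered 26/29.53 of its cycle, so θ ≈ 360° × 26/29.53 = 317.0°.
With cos θ = 0.731, the lit fraction is (1 − 0.731)/2 ≈ 0.135.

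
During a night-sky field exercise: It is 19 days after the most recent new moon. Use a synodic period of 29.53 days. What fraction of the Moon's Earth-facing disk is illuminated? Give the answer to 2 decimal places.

0.81

The Moon has covered 19/29.53 of its cycle, so θ ≈ 360° × 19/29.53 = 231.6°.
cos 231.6° = (-0.621), so f = (1 − (-0.621))/2 = 0.810.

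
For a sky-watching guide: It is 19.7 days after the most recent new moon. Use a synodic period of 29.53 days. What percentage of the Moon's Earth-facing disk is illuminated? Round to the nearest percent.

Elongation θ = 360° × 19.7/29.53 ≈ 240.2°.
cos 240.2° = (-0.498), so f = (1 − (-0.498))/2 = 0.749, so 75%.

75%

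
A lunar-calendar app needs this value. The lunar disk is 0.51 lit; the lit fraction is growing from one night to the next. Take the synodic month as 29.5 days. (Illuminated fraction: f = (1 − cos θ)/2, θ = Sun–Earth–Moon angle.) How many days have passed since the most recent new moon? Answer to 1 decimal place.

From f = (1 − cos θ)/2: cos θ = 1 − 2×0.51 = -0.020; arccos → 91.1°.
The Moon is waxing (0°–180°), so θ = 91.1° directly.
That fraction of the synodic month is 91.1/360 × 29.5 d ≈ 7.47 d.

7.5 days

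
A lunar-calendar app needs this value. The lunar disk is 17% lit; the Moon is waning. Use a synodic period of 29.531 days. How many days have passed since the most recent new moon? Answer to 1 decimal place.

25.5 days

Invert f = (1 − cos θ)/2 to get cos θ = 1 − 2(0.17) = 0.660, hence θ₀ = arccos 0.660 = 48.7°.
A waning Moon lies in 180°–360°, so θ = 360° − 48.7° = 311.3°.
At 360°/29.531 d per day, 311.3° corresponds to 25.54 days.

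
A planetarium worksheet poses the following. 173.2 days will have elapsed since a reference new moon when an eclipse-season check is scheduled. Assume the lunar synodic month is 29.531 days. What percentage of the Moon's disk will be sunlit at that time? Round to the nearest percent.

17%

Reduce mod P: 173.2 − 5×29.531 = 25.54 d into the current lunation.
Elongation θ = 360° × 25.54/29.531 ≈ 311.4°.
With cos θ = 0.661, the lit fraction is (1 − 0.661)/2 ≈ 0.169, so 17%.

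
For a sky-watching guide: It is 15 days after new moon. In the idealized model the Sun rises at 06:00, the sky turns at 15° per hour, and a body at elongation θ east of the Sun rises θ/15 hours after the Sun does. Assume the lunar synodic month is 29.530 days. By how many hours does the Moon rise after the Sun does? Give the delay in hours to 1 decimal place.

12.2 h

Elongation θ = 360° × 15/29.530 ≈ 182.9°.
The Moon trails the Sun by θ/15 = 182.9/15 ≈ 12.19 hours.
So the Moon rises 12.19 h after the Sun.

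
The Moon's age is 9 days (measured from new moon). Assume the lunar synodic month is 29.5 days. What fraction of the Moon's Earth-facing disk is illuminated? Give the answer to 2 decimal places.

Phase angle: θ = 360°·(9 d)/(29.5 d) = 109.8°.
cos 109.8° = (-0.339), so f = (1 − (-0.339))/2 = 0.670.

0.67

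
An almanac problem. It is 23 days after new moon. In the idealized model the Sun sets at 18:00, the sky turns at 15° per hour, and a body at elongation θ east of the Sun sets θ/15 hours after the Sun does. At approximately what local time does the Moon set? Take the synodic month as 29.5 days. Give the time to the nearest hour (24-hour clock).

Elongation θ = 360° × 23/29.5 ≈ 280.7°.
At 15° of sky rotation per hour, 280.7° corresponds to a 18.71 h lag.
18:00 + 18.71 h ≈ 12:43 → 13:00 to the nearest hour.

13:00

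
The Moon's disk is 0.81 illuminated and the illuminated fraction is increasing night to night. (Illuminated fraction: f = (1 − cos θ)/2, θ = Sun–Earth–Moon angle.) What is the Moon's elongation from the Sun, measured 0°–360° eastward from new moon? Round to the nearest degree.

cos θ = 1 − 2f = -0.620, giving a principal value of 128.3°.
Before full moon the principal value applies: θ = 128.3°.

128°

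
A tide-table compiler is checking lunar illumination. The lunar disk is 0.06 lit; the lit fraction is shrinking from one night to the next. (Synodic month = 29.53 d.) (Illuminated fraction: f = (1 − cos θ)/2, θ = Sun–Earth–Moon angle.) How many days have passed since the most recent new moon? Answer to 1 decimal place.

27.2 days

cos θ = 1 − 2f = 0.880, giving a principal value of 28.4°.
Waning ⇒ past full, so θ = 360° − 28.4° = 331.6°.
At 360°/29.53 d per day, 331.6° corresponds to 27.20 days.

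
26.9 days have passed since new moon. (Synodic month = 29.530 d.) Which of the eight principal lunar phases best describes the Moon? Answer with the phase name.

θ ≈ 360° × 26.9/29.530 = 328°, which falls in the waning crescent sector.

waning crescent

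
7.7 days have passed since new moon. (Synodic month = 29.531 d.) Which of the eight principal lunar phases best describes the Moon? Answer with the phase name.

θ ≈ 360° × 7.7/29.531 = 94°, which falls in the first quarter sector.

first quarter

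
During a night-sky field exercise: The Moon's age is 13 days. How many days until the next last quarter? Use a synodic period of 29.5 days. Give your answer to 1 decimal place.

9.1 days

Last quarter is 0.75 of the way through the cycle: age 0.75 × 29.5 = 22.125 d.
That is 22.125 − 13 = 9.125 days ahead.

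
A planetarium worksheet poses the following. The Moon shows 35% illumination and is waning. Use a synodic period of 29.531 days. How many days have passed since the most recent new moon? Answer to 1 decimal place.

23.6 days

cos θ = 1 − 2f = 0.300, giving a principal value of 72.5°.
Waning ⇒ past full, so θ = 360° − 72.5° = 287.5°.
Age = 29.531 × 287.5°/360° ≈ 23.58 days.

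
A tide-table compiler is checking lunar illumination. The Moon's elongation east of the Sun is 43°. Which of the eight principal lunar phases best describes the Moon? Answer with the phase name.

waxing crescent

The waxing crescent sector spans roughly 22°–68°; 43° falls inside it.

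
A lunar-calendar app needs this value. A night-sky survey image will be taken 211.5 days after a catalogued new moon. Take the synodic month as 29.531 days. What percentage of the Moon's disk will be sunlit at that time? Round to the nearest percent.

211.5 d spans 7 complete synodic months (7 × 29.531 = 206.72 d) plus 4.78 d.
Elongation θ = 360° × 4.78/29.531 ≈ 58.3°.
cos 58.3° = 0.525, so f = (1 − 0.525)/2 = 0.237, so 24%.

24%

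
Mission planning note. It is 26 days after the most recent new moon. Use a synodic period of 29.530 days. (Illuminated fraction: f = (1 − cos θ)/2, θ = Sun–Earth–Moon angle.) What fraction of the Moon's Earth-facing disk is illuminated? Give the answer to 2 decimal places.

0.13

Elongation θ = 360° × 26/29.530 ≈ 317.0°.
Illuminated fraction = (1 − cos 317.0°)/2 = (1 − 0.731)/2 ≈ 0.135.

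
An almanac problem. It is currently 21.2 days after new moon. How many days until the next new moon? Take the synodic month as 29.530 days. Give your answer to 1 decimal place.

8.3 days

The next new moon completes the synodic month: 29.530 − 21.2 = 8.330 days.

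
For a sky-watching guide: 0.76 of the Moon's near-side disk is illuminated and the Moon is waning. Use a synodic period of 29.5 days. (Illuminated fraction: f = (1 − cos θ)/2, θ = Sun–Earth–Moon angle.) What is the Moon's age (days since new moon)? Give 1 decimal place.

19.6 days

Invert f = (1 − cos θ)/2 to get cos θ = 1 − 2(0.76) = -0.520, hence θ₀ = arccos -0.520 = 121.3°.
A waning Moon lies in 180°–360°, so θ = 360° − 121.3° = 238.7°.
At 360°/29.5 d per day, 238.7° corresponds to 19.56 days.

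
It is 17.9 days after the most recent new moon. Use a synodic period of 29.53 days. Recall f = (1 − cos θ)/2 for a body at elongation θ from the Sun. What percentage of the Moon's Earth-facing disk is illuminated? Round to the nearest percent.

Phase angle: θ = 360°·(17.9 d)/(29.53 d) = 218.2°.
With cos θ = (-0.786), the lit fraction is (1 − (-0.786))/2 ≈ 0.893, so 89%.

89%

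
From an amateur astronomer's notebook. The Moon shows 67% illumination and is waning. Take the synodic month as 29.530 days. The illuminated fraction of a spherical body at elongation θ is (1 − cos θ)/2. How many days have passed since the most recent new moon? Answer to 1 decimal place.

20.5 days

cos θ = 1 − 2f = -0.340, giving a principal value of 109.9°.
Since the Moon is past full (waning), take the reflex angle: θ = 360° − 109.9° = 250.1°.
Age = 29.530 × 250.1°/360° ≈ 20.52 days.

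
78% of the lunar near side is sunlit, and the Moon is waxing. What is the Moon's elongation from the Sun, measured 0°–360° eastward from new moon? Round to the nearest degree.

124°

Invert f = (1 − cos θ)/2 to get cos θ = 1 − 2(0.78) = -0.560, hence θ₀ = arccos -0.560 = 124.1°.
Before full moon the principal value applies: θ = 124.1°.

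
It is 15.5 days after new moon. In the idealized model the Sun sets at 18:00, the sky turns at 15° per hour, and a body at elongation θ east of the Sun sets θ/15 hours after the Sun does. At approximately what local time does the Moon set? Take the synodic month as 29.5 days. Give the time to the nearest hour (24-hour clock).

07:00

The Moon has covered 15.5/29.5 of its cycle, so θ ≈ 360° × 15.5/29.5 = 189.2°.
At 15° of sky rotation per hour, 189.2° corresponds to a 12.61 h lag.
18:00 + 12.61 h ≈ 06:37 → 07:00 to the nearest hour.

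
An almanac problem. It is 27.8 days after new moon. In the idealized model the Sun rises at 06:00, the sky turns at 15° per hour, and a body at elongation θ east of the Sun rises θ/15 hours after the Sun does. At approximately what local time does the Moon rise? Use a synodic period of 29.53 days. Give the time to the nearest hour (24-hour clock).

05:00

Elongation θ = 360° × 27.8/29.53 ≈ 338.9°.
Delay after the Sun = 338.9° / (15°/h) ≈ 22.59 h.
06:00 + 22.59 h ≈ 04:36 → 05:00 to the nearest hour.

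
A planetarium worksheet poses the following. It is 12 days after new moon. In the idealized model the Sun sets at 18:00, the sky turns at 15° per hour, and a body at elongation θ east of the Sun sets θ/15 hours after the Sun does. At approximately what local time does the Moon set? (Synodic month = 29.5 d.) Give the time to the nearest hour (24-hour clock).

Phase angle: θ = 360°·(12 d)/(29.5 d) = 146.4°.
Delay after the Sun = 146.4° / (15°/h) ≈ 9.76 h.
18:00 + 9.76 h ≈ 03:46 → 04:00 to the nearest hour.

04:00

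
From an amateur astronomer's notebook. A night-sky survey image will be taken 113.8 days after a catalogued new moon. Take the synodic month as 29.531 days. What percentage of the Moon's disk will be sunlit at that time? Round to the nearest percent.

113.8 d spans 3 complete synodic months (3 × 29.531 = 88.59 d) plus 25.21 d.
Phase angle: θ = 360°·(25.21 d)/(29.531 d) = 307.3°.
With cos θ = 0.606, the lit fraction is (1 − 0.606)/2 ≈ 0.197, so 20%.

20%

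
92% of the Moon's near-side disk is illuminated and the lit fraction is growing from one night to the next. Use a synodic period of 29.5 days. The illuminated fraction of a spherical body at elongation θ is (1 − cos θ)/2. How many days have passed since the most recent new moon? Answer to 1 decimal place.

12.1 days

cos θ = 1 − 2f = -0.840, giving a principal value of 147.1°.
The Moon is waxing (0°–180°), so θ = 147.1° directly.
That fraction of the synodic month is 147.1/360 × 29.5 d ≈ 12.06 d.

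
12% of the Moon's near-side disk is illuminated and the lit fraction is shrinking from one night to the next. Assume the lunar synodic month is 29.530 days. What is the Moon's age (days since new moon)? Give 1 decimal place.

Invert f = (1 − cos θ)/2 to get cos θ = 1 − 2(0.12) = 0.760, hence θ₀ = arccos 0.760 = 40.5°.
Waning ⇒ past full, so θ = 360° − 40.5° = 319.5°.
Age = 29.530 × 319.5°/360° ≈ 26.20 days.

26.2 days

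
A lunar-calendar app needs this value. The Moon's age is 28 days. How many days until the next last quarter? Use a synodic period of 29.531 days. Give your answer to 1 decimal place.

23.7 days

Last quarter occurs at elongation 270°, i.e. at age 29.531 × 270/360 = 22.148 d.
Already past this cycle's last quarter; the next is at 22.148 + 29.531 = 51.679 d, so 51.679 − 28 = 23.679 days.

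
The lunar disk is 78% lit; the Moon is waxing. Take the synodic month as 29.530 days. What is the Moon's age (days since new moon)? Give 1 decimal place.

10.2 days

Invert f = (1 − cos θ)/2 to get cos θ = 1 − 2(0.78) = -0.560, hence θ₀ = arccos -0.560 = 124.1°.
The Moon is waxing (0°–180°), so θ = 124.1° directly.
At 360°/29.530 d per day, 124.1° corresponds to 10.18 days.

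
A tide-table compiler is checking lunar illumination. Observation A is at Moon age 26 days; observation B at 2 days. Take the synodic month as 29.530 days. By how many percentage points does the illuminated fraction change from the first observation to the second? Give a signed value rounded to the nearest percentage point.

-9 pp

First observation: θ = 360°·26/29.530 = 317.0°, so f = 0.135.
Second observation: θ = 24.4°, f = 0.045.
Δf = 0.045 − 0.135 = -0.090, i.e. -9 pp.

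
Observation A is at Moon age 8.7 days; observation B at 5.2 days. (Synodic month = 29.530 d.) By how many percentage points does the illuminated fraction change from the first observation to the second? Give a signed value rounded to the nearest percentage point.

-36 percentage points

First observation: θ = 360°·8.7/29.530 = 106.1°, so f = 0.638.
Second observation: θ = 63.4°, f = 0.276.
Δf = 0.276 − 0.638 = -0.362, i.e. -36 pp.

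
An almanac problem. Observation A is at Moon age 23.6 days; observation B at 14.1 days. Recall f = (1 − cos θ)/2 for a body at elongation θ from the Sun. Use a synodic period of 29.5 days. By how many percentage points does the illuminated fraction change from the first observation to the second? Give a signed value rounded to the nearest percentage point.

+65 percentage points

First observation: θ = 360°·23.6/29.5 = 288.0°, so f = 0.345.
Second observation: θ = 172.1°, f = 0.995.
Δf = 0.995 − 0.345 = +0.650, i.e. +65 pp.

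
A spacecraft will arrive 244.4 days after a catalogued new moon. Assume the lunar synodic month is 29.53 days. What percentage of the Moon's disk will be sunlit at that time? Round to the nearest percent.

58%

244.4 d spans 8 complete synodic months (8 × 29.53 = 236.24 d) plus 8.16 d.
The Moon has covered 8.16/29.53 of its cycle, so θ ≈ 360° × 8.16/29.53 = 99.5°.
With cos θ = (-0.165), the lit fraction is (1 − (-0.165))/2 ≈ 0.582, so 58%.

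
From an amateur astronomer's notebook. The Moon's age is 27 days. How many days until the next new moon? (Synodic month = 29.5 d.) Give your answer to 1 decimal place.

2.5 days

One full lunation from the last new moon is 29.5 d; remaining = 29.5 − 27 = 2.500 d.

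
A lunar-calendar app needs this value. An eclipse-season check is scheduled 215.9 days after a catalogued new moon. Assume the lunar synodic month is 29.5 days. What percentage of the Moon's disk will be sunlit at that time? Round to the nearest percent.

Reduce mod P: 215.9 − 7×29.5 = 9.40 d into the current lunation.
Phase angle: θ = 360°·(9.40 d)/(29.5 d) = 114.7°.
Illuminated fraction = (1 − cos 114.7°)/2 = (1 − (-0.418))/2 ≈ 0.709, so 71%.

71%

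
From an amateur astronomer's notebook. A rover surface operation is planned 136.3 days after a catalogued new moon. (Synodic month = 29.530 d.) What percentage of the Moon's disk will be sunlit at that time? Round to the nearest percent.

136.3/29.530 = 4.616 lunations, so 4 complete cycles and 18.18 d into the next.
Elongation θ = 360° × 18.18/29.530 ≈ 221.6°.
cos 221.6° = (-0.747), so f = (1 − (-0.747))/2 = 0.874, so 87%.

87%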